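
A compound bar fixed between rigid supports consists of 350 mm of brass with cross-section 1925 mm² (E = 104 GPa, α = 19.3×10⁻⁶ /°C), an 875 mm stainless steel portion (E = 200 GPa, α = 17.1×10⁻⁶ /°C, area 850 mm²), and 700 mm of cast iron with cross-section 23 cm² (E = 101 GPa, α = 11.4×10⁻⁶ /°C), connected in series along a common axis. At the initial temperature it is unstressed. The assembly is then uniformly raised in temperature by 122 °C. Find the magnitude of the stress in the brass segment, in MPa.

σ ≈ 190 MPa (compressive)

Free thermal expansion of the whole bar: Σ αᵢΔT Lᵢ = 19.3×10⁻⁶×122×350 + 17.1×10⁻⁶×122×875 + 11.4×10⁻⁶×122×700 = 3.623 mm.
The rigid supports impose zero overall length change; the single axial force P common to all segments must satisfy P Σ Lᵢ/(AᵢEᵢ) = δ_free.
The series flexibility is Σ Lᵢ/(AᵢEᵢ) = 350/(1925×104×10³) + 875/(850×200×10³) + 700/(2300×101×10³) = 9.909×10⁻⁶ mm/N.
P = 3.623 / 9.909×10⁻⁶ = 365600 N = 365.6 kN, compressive.
σ_{brass} = P / A = 365600 / 1925 = 189.9 MPa.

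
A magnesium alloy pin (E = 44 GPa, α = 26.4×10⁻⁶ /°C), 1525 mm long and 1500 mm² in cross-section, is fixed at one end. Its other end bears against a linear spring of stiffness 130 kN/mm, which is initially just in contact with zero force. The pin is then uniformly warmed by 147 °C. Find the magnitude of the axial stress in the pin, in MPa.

σ ≈ 128 MPa (compressive)

If the spring were absent the pin would lengthen by αΔT L = 26.4×10⁻⁶ × 147 × 1525 = 5.918 mm.
With a force P in the spring, the elastic change of the pin is PL/(AE) and that of the spring is P/k; compatibility requires their sum to equal δ_free.
So P = δ_free / [L/(AE) + 1/k] = 5.918 / [ 1525/(1500×44×10³) + 1/(130×10³) ].
P = 5.918 / 3.08×10⁻⁵ = 192200 N.
σ = P/A = 192200/1500 = 128.1 MPa.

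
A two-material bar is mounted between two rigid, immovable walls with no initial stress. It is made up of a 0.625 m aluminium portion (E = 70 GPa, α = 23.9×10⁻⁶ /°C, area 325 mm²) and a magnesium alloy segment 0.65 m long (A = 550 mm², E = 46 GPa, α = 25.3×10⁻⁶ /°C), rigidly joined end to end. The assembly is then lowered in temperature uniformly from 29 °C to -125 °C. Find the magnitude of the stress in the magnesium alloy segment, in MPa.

σ ≈ 165 MPa (tensile)

With the walls removed the bar would change length by δ_free = Σ αᵢΔT Lᵢ = 23.9×10⁻⁶×154×625 + 25.3×10⁻⁶×154×650 = 4.833 mm.
Since the ends are fixed, an axial force P builds up, equal in every segment, with P · Σ Lᵢ/(AᵢEᵢ) = δ_free.
The series flexibility is Σ Lᵢ/(AᵢEᵢ) = 625/(325×70×10³) + 650/(550×46×10³) = 5.316×10⁻⁵ mm/N.
So P = 4.833 / 5.316×10⁻⁵ = 90.91 kN, tensile.
σ_{magnesium alloy} = P / A = 90910 / 550 = 165.3 MPa.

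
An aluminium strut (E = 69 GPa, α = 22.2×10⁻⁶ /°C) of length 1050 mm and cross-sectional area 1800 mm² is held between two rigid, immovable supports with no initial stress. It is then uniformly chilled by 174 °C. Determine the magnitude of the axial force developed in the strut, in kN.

The ends cannot move, so σ = EαΔT = 69×10³ × 22.2×10⁻⁶ × 174 = 266.5 MPa.
Axial force P = σA = 266.5 × 1800 = 479800 N = 479.8 kN, tensile.

P ≈ 480 kN (tensile)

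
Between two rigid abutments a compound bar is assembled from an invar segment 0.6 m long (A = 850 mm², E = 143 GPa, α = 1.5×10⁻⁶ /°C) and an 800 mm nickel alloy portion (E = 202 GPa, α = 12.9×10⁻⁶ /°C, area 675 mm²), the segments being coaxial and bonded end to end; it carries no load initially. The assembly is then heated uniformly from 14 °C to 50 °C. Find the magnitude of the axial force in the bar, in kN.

P ≈ 37.4 kN (compressive)

If the supports were absent, the total length change would be Σ αᵢΔT Lᵢ = 1.5×10⁻⁶×36×600 + 12.9×10⁻⁶×36×800 = 0.4039 mm.
The walls prevent any net length change, so an axial force P (same in every segment) develops. Compatibility: P · Σ Lᵢ/(AᵢEᵢ) = δ_free.
The series flexibility is Σ Lᵢ/(AᵢEᵢ) = 600/(850×143×10³) + 800/(675×202×10³) = 1.08×10⁻⁵ mm/N.
Hence P = δ_free / Σ(L/AE) = 0.4039/1.08×10⁻⁵ = 37.39 kN (compressive).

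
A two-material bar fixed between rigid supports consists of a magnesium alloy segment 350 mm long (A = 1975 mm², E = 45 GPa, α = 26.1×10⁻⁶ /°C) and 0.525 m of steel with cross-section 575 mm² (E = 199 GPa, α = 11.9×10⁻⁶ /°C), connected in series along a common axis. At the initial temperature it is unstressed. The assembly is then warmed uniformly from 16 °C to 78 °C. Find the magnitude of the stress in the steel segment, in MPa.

σ ≈ 195 MPa (compressive)

If the supports were absent, the total length change would be Σ αᵢΔT Lᵢ = 26.1×10⁻⁶×62×350 + 11.9×10⁻⁶×62×525 = 0.9537 mm.
The rigid supports impose zero overall length change; the single axial force P common to all segments must satisfy P Σ Lᵢ/(AᵢEᵢ) = δ_free.
Σ Lᵢ/(AᵢEᵢ) = 350/(1975×45×10³) + 525/(575×199×10³) = 8.526×10⁻⁶ mm/N.
P = 0.9537 / 8.526×10⁻⁶ = 111900 N = 111.9 kN, compressive.
σ_{steel} = P / A = 111900 / 575 = 194.5 MPa.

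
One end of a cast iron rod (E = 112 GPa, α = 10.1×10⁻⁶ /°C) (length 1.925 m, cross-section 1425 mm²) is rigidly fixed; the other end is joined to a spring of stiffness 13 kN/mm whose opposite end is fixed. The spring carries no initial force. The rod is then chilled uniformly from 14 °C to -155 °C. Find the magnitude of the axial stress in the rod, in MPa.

If the spring were absent the rod would shorten by αΔT L = 10.1×10⁻⁶ × 169 × 1925 = 3.286 mm.
With a force P in the spring, the elastic change of the rod is PL/(AE) and that of the spring is P/k; compatibility requires their sum to equal δ_free.
So P = δ_free / [L/(AE) + 1/k] = 3.286 / [ 1925/(1425×112×10³) + 1/(13×10³) ].
P = 3.286 / 8.898×10⁻⁵ = 36930 N.
σ = P/A = 36930/1425 = 25.91 MPa.

σ ≈ 25.9 MPa (tensile)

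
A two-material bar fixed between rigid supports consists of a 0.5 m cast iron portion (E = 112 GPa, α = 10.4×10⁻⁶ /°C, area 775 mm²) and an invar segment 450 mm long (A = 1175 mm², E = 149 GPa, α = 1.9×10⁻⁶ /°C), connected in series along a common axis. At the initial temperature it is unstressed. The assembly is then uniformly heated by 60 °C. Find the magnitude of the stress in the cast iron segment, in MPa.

σ ≈ 56.3 MPa (compressive)

Free thermal expansion of the whole bar: Σ αᵢΔT Lᵢ = 10.4×10⁻⁶×60×500 + 1.9×10⁻⁶×60×450 = 0.3633 mm.
The walls prevent any net length change, so an axial force P (same in every segment) develops. Compatibility: P · Σ Lᵢ/(AᵢEᵢ) = δ_free.
The series flexibility is Σ Lᵢ/(AᵢEᵢ) = 500/(775×112×10³) + 450/(1175×149×10³) = 8.331×10⁻⁶ mm/N.
So P = 0.3633 / 8.331×10⁻⁶ = 43.61 kN, compressive.
σ_{cast iron} = P / A = 43610 / 775 = 56.27 MPa.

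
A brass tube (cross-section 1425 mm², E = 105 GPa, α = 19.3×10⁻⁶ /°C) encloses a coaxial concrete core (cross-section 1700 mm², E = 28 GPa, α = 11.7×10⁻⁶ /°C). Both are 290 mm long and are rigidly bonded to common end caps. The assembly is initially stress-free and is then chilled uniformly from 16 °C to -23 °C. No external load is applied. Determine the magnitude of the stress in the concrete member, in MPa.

σ ≈ 6.3 MPa (compressive)

The brass has the larger α, so on cooling it would change length more than the concrete if both were free. The rigid plates force a common final length, so the brass is put into tension and the concrete into compression, with equal and opposite forces P (no external load).
Equating the net (thermal + elastic) strains gives |α₁ − α₂|·ΔT = P·[1/(A₁E₁) + 1/(A₂E₂)].
|α₁ − α₂|·ΔT = 7.6×10⁻⁶ × 39 = 0.0002964.
1/(A₁E₁) + 1/(A₂E₂) = 1/(1425×105×10³) + 1/(1700×28×10³) = 2.769×10⁻⁸ N⁻¹.
P = 0.0002964 / 2.769×10⁻⁸ = 10700 N = 10.7 kN.
σ_{concrete} = P/A₂ = 10700/1700 = 6.296 MPa, compressive.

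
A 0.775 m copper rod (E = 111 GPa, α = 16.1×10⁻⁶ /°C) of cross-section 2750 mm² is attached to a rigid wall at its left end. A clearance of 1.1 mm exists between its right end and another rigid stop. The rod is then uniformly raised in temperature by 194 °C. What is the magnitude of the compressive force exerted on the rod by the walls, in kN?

P ≈ 520 kN

If the wall were absent the rod would grow by αΔT L = 16.1×10⁻⁶ × 194 × 775 = 2.421 mm.
This exceeds the 1.1 mm gap, so the wall pushes back. The portion of expansion that must be recovered elastically is δ_free − gap = 2.421 − 1.1 = 1.321 mm.
That suppressed elongation corresponds to σ = E·Δ/L = 111×10³ × 1.321/775 = 189.1 MPa.
P = σA = 189.1 × 2750 = 520.2 kN.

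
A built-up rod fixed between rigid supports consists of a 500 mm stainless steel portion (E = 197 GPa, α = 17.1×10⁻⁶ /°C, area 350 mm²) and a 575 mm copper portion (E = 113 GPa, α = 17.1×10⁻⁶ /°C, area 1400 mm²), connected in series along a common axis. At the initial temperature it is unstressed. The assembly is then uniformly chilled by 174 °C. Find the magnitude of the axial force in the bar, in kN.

P ≈ 294 kN (tensile)

With the walls removed the bar would change length by δ_free = Σ αᵢΔT Lᵢ = 17.1×10⁻⁶×174×500 + 17.1×10⁻⁶×174×575 = 3.199 mm.
Since the ends are fixed, an axial force P builds up, equal in every segment, with P · Σ Lᵢ/(AᵢEᵢ) = δ_free.
Σ Lᵢ/(AᵢEᵢ) = 500/(350×197×10³) + 575/(1400×113×10³) = 1.089×10⁻⁵ mm/N.
Hence P = δ_free / Σ(L/AE) = 3.199/1.089×10⁻⁵ = 293.8 kN (tensile).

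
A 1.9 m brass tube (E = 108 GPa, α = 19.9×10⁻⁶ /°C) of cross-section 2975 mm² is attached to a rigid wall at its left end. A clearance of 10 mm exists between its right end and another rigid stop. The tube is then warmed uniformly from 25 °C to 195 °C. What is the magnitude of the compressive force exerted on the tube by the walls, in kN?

P ≈ 0 kN

If the wall were absent the tube would grow by αΔT L = 19.9×10⁻⁶ × 170 × 1900 = 6.428 mm.
This is smaller than the 10 mm clearance, so the tube expands freely without reaching the stop — the stress is zero.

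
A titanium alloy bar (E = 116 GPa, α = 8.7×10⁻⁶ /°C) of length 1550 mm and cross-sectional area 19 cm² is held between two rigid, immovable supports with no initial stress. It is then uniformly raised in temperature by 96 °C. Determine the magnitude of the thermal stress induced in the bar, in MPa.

σ ≈ 96.9 MPa (compressive)

The supports are rigid, so the total axial strain is zero. The restrained thermal strain is ε = αΔT = 8.7×10⁻⁶ × 96 = 835.2×10⁻⁶.
σ = EαΔT = 116×10³ × 8.7×10⁻⁶ × 96 = 96.88 MPa (compressive; the bar is trying to expand).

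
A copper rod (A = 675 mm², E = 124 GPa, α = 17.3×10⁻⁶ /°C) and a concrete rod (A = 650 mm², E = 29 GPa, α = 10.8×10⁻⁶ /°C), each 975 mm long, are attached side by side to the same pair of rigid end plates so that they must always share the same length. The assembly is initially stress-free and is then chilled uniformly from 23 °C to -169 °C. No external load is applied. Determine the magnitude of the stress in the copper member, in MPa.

σ ≈ 28.4 MPa (tensile)

Equilibrium of a rigid end plate with no external load gives equal and opposite internal forces ±P in the two members. Since α_{copper} > α_{concrete}, cooling drives the copper into tension and the concrete into compression.
Setting the final lengths equal and cancelling L: (α₁ − α₂)ΔT = P/(A₁E₁) + P/(A₂E₂).
|α₁ − α₂|·ΔT = 6.5×10⁻⁶ × 192 = 0.001248.
1/(A₁E₁) + 1/(A₂E₂) = 1/(675×124×10³) + 1/(650×29×10³) = 6.5×10⁻⁸ N⁻¹.
So P = 0.001248 / 6.5×10⁻⁸ = 19.2 kN.
σ_{copper} = P/A₁ = 19200/675 = 28.45 MPa, tensile.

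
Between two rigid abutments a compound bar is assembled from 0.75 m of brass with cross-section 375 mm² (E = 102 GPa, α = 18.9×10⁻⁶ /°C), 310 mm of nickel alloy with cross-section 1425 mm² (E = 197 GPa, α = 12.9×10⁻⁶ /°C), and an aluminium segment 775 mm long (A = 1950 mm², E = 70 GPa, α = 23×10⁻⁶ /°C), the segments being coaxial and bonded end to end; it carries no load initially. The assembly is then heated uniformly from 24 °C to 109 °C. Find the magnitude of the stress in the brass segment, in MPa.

Free thermal expansion of the whole bar: Σ αᵢΔT Lᵢ = 18.9×10⁻⁶×85×750 + 12.9×10⁻⁶×85×310 + 23×10⁻⁶×85×775 = 3.06 mm.
The walls prevent any net length change, so an axial force P (same in every segment) develops. Compatibility: P · Σ Lᵢ/(AᵢEᵢ) = δ_free.
The series flexibility is Σ Lᵢ/(AᵢEᵢ) = 750/(375×102×10³) + 310/(1425×197×10³) + 775/(1950×70×10³) = 2.639×10⁻⁵ mm/N.
Hence P = δ_free / Σ(L/AE) = 3.06/2.639×10⁻⁵ = 116 kN (compressive).
σ_{brass} = P / A = 116000 / 375 = 309.2 MPa.

σ ≈ 309 MPa (compressive)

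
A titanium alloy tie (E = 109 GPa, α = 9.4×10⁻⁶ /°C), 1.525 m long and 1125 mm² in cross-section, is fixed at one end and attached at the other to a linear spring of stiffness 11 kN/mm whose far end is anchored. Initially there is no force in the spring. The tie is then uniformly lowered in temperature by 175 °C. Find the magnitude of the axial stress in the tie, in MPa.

If the spring were absent the tie would shorten by αΔT L = 9.4×10⁻⁶ × 175 × 1525 = 2.509 mm.
With a force P in the spring, the elastic change of the tie is PL/(AE) and that of the spring is P/k; compatibility requires their sum to equal δ_free.
So P = δ_free / [L/(AE) + 1/k] = 2.509 / [ 1525/(1125×109×10³) + 1/(11×10³) ].
P = 2.509 / 0.0001033 = 24270 N.
σ = P/A = 24270/1125 = 21.58 MPa.

σ ≈ 21.6 MPa (tensile)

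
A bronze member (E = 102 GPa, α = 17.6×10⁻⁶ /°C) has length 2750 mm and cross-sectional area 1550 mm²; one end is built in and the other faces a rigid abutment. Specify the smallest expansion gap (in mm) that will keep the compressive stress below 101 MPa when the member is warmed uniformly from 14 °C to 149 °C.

With no wall the member would lengthen by αΔT L = 17.6×10⁻⁶ × 135 × 2750 = 6.534 mm.
At the allowable stress the elastic shortening the wall may impose is σL/E = 101 × 2750 / (102×10³) = 2.723 mm.
So the gap has to take up the difference, g_min = δ_free − σL/E = 6.534 − 2.723 = 3.811 mm.

g ≈ 3.81 mm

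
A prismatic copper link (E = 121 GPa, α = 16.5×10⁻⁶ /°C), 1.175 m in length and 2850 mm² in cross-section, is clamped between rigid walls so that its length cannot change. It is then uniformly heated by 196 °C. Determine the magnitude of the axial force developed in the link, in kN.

P ≈ 1120 kN (compressive)

The ends cannot move, so σ = EαΔT = 121×10³ × 16.5×10⁻⁶ × 196 = 391.3 MPa.
Then P = σA = 391.3 × 2850 mm² = 1115 kN, compressive.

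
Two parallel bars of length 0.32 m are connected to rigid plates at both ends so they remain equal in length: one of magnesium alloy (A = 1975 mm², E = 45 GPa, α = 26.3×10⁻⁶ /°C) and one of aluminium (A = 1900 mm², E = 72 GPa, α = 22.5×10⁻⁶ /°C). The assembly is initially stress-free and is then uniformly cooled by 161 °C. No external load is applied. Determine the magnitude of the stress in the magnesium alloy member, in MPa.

σ ≈ 16.7 MPa (tensile)

Both members must finish at the same length. With the larger α, the magnesium alloy tends to over-contract; the plates restrain it, putting the magnesium alloy in tension and the aluminium in compression. With no external load the two internal forces are equal and opposite, magnitude P.
Compatibility of the two members (thermal + elastic change equal): (α₁ − α₂)ΔT = P·[1/(A₁E₁) + 1/(A₂E₂)].
|α₁ − α₂|·ΔT = 3.8×10⁻⁶ × 161 = 0.0006118.
1/(A₁E₁) + 1/(A₂E₂) = 1/(1975×45×10³) + 1/(1900×72×10³) = 1.856×10⁻⁸ N⁻¹.
So P = 0.0006118 / 1.856×10⁻⁸ = 32.96 kN.
σ_{magnesium alloy} = P/A₁ = 32960/1975 = 16.69 MPa, tensile.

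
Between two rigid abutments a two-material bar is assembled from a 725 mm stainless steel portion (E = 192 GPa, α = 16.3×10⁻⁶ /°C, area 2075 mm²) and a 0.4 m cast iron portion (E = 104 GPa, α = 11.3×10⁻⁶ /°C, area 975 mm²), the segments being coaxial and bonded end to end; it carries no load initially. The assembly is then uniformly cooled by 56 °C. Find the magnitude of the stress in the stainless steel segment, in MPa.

σ ≈ 76.5 MPa (tensile)

If the supports were absent, the total length change would be Σ αᵢΔT Lᵢ = 16.3×10⁻⁶×56×725 + 11.3×10⁻⁶×56×400 = 0.9149 mm.
The rigid supports impose zero overall length change; the single axial force P common to all segments must satisfy P Σ Lᵢ/(AᵢEᵢ) = δ_free.
The series flexibility is Σ Lᵢ/(AᵢEᵢ) = 725/(2075×192×10³) + 400/(975×104×10³) = 5.765×10⁻⁶ mm/N.
P = 0.9149 / 5.765×10⁻⁶ = 158700 N = 158.7 kN, tensile.
σ_{stainless steel} = P / A = 158700 / 2075 = 76.49 MPa.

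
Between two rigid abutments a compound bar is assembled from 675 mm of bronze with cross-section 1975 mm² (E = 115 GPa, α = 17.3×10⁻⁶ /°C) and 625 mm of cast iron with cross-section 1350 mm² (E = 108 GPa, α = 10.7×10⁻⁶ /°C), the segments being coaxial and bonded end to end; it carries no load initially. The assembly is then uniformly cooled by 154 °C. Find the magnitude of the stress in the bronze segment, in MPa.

σ ≈ 197 MPa (tensile)

With the walls removed the bar would change length by δ_free = Σ αᵢΔT Lᵢ = 17.3×10⁻⁶×154×675 + 10.7×10⁻⁶×154×625 = 2.828 mm.
The rigid supports impose zero overall length change; the single axial force P common to all segments must satisfy P Σ Lᵢ/(AᵢEᵢ) = δ_free.
Σ Lᵢ/(AᵢEᵢ) = 675/(1975×115×10³) + 625/(1350×108×10³) = 7.259×10⁻⁶ mm/N.
So P = 2.828 / 7.259×10⁻⁶ = 389.6 kN, tensile.
σ_{bronze} = P / A = 389600 / 1975 = 197.3 MPa.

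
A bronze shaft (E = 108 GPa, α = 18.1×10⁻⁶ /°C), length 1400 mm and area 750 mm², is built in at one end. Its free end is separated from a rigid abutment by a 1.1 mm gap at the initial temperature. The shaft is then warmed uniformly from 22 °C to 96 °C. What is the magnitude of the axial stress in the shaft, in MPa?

σ ≈ 59.8 MPa (compressive)

Free thermal elongation = αΔT L = 18.1×10⁻⁶ × 74 × 1400 = 1.875 mm.
The gap closes (δ_free > 1.1 mm) and the wall then resists a further 1.875 − 1.1 = 0.7752 mm of expansion.
That suppressed elongation corresponds to σ = E·Δ/L = 108×10³ × 0.7752/1400 = 59.8 MPa.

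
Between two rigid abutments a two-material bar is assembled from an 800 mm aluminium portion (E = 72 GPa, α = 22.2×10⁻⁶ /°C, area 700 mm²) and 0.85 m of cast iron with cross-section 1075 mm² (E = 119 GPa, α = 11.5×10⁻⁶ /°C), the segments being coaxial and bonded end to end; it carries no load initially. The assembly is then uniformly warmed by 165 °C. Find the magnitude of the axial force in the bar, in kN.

P ≈ 202 kN (compressive)

If the supports were absent, the total length change would be Σ αᵢΔT Lᵢ = 22.2×10⁻⁶×165×800 + 11.5×10⁻⁶×165×850 = 4.543 mm.
The walls prevent any net length change, so an axial force P (same in every segment) develops. Compatibility: P · Σ Lᵢ/(AᵢEᵢ) = δ_free.
The series flexibility is Σ Lᵢ/(AᵢEᵢ) = 800/(700×72×10³) + 850/(1075×119×10³) = 2.252×10⁻⁵ mm/N.
P = 4.543 / 2.252×10⁻⁵ = 201800 N = 201.8 kN, compressive.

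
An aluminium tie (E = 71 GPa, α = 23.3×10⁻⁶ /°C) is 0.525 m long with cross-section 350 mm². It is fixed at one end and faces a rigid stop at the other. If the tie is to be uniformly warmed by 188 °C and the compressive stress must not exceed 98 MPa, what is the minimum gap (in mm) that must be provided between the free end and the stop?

g ≈ 1.58 mm

With no wall the tie would lengthen by αΔT L = 23.3×10⁻⁶ × 188 × 525 = 2.3 mm.
A stress of 98 MPa corresponds to the wall pushing the tie back by σL/E = 98×525/(71×10³) = 0.7246 mm.
So the gap has to take up the difference, g_min = δ_free − σL/E = 2.3 − 0.7246 = 1.575 mm.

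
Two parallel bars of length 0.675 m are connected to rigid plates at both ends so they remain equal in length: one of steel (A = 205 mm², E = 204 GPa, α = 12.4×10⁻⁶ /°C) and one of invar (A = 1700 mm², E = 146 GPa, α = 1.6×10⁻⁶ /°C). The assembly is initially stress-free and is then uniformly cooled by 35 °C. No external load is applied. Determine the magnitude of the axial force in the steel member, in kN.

Equilibrium of a rigid end plate with no external load gives equal and opposite internal forces ±P in the two members. Since α_{steel} > α_{invar}, cooling drives the steel into tension and the invar into compression.
Compatibility of the two members (thermal + elastic change equal): (α₁ − α₂)ΔT = P·[1/(A₁E₁) + 1/(A₂E₂)].
|α₁ − α₂|·ΔT = 10.8×10⁻⁶ × 35 = 0.000378.
1/(A₁E₁) + 1/(A₂E₂) = 1/(205×204×10³) + 1/(1700×146×10³) = 2.794×10⁻⁸ N⁻¹.
P = 0.000378 / 2.794×10⁻⁸ = 13530 N = 13.53 kN.

P ≈ 13.5 kN (tensile in the steel)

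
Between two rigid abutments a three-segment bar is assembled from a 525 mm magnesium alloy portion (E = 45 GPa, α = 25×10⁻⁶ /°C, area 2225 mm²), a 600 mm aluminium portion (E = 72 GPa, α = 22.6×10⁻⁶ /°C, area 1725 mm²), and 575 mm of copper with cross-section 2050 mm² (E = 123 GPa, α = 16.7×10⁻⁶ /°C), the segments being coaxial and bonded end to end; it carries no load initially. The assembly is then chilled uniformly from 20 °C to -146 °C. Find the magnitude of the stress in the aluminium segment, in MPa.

If the supports were absent, the total length change would be Σ αᵢΔT Lᵢ = 25×10⁻⁶×166×525 + 22.6×10⁻⁶×166×600 + 16.7×10⁻⁶×166×575 = 6.024 mm.
The rigid supports impose zero overall length change; the single axial force P common to all segments must satisfy P Σ Lᵢ/(AᵢEᵢ) = δ_free.
Σ Lᵢ/(AᵢEᵢ) = 525/(2225×45×10³) + 600/(1725×72×10³) + 575/(2050×123×10³) = 1.235×10⁻⁵ mm/N.
P = 6.024 / 1.235×10⁻⁵ = 487600 N = 487.6 kN, tensile.
σ_{aluminium} = P / A = 487600 / 1725 = 282.6 MPa.

σ ≈ 283 MPa (tensile)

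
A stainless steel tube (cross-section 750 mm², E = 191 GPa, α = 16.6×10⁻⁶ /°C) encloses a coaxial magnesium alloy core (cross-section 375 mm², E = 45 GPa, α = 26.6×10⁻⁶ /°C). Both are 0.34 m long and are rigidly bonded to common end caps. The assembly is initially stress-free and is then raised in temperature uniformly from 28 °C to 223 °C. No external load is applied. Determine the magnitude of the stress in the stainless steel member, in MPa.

σ ≈ 39.3 MPa (tensile)

Equilibrium of a rigid end plate with no external load gives equal and opposite internal forces ±P in the two members. Since α_{magnesium alloy} > α_{stainless steel}, heating drives the magnesium alloy into compression and the stainless steel into tension.
Compatibility of the two members (thermal + elastic change equal): (α₁ − α₂)ΔT = P·[1/(A₁E₁) + 1/(A₂E₂)].
|α₁ − α₂|·ΔT = 10×10⁻⁶ × 195 = 0.00195.
1/(A₁E₁) + 1/(A₂E₂) = 1/(750×191×10³) + 1/(375×45×10³) = 6.624×10⁻⁸ N⁻¹.
P = 0.00195 / 6.624×10⁻⁸ = 29440 N = 29.44 kN.
σ_{stainless steel} = P/A₁ = 29440/750 = 39.25 MPa, tensile.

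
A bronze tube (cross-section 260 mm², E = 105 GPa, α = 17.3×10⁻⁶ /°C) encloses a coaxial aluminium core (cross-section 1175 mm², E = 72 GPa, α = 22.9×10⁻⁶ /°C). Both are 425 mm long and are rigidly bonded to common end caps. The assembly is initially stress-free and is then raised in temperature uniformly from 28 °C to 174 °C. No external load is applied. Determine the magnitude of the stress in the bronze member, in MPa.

Both members must finish at the same length. With the larger α, the aluminium tends to over-expand; the plates restrain it, putting the aluminium in compression and the bronze in tension. With no external load the two internal forces are equal and opposite, magnitude P.
Setting the final lengths equal and cancelling L: (α₁ − α₂)ΔT = P/(A₁E₁) + P/(A₂E₂).
|α₁ − α₂|·ΔT = 5.6×10⁻⁶ × 146 = 0.0008176.
1/(A₁E₁) + 1/(A₂E₂) = 1/(260×105×10³) + 1/(1175×72×10³) = 4.845×10⁻⁸ N⁻¹.
So P = 0.0008176 / 4.845×10⁻⁸ = 16.88 kN.
σ_{bronze} = P/A₁ = 16880/260 = 64.9 MPa, tensile.

σ ≈ 64.9 MPa (tensile)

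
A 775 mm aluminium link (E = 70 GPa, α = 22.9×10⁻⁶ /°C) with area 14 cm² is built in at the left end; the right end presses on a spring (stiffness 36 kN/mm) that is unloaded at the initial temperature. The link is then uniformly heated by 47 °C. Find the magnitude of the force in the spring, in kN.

P ≈ 23.4 kN

If the spring were absent the link would lengthen by αΔT L = 22.9×10⁻⁶ × 47 × 775 = 0.8341 mm.
Let P be the compressive force at the spring. The link shortens elastically by PL/(AE) and the spring compresses by P/k; together these equal δ_free.
P [ L/(AE) + 1/k ] = δ_free → P [ 775/(1400×70×10³) + 1/(36×10³) ] = 0.8341.
P = 0.8341 / 3.569×10⁻⁵ = 23370 N.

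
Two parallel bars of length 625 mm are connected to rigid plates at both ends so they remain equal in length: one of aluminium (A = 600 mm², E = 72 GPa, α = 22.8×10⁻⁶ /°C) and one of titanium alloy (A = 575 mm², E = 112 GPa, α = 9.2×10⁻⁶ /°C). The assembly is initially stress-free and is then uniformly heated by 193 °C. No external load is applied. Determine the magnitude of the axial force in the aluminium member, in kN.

P ≈ 67.9 kN (compressive in the aluminium)

Both members must finish at the same length. With the larger α, the aluminium tends to over-expand; the plates restrain it, putting the aluminium in compression and the titanium alloy in tension. With no external load the two internal forces are equal and opposite, magnitude P.
Equating the net (thermal + elastic) strains gives |α₁ − α₂|·ΔT = P·[1/(A₁E₁) + 1/(A₂E₂)].
|α₁ − α₂|·ΔT = 13.6×10⁻⁶ × 193 = 0.002625.
1/(A₁E₁) + 1/(A₂E₂) = 1/(600×72×10³) + 1/(575×112×10³) = 3.868×10⁻⁸ N⁻¹.
So P = 0.002625 / 3.868×10⁻⁸ = 67.87 kN.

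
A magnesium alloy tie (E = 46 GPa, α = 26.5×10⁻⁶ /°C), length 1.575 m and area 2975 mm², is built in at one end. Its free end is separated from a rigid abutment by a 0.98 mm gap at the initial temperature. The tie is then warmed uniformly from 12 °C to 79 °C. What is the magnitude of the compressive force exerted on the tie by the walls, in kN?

P ≈ 158 kN

Unrestrained expansion: δ_free = αΔT L = 26.5×10⁻⁶ × 67 × 1575 = 2.796 mm.
This exceeds the 0.98 mm gap, so the wall pushes back. The portion of expansion that must be recovered elastically is δ_free − gap = 2.796 − 0.98 = 1.816 mm.
Compatibility: PL/(AE) = 1.816 mm, so σ = P/A = E × (1.816/1575) = 53.05 MPa.
P = σA = 53.05 × 2975 = 157.8 kN.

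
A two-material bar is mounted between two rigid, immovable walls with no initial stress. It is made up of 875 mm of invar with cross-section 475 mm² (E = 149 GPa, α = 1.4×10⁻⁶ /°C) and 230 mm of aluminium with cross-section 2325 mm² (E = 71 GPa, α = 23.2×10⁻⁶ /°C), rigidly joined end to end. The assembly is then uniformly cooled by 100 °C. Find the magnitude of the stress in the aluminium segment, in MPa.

If the supports were absent, the total length change would be Σ αᵢΔT Lᵢ = 1.4×10⁻⁶×100×875 + 23.2×10⁻⁶×100×230 = 0.6561 mm.
Since the ends are fixed, an axial force P builds up, equal in every segment, with P · Σ Lᵢ/(AᵢEᵢ) = δ_free.
Σ Lᵢ/(AᵢEᵢ) = 875/(475×149×10³) + 230/(2325×71×10³) = 1.376×10⁻⁵ mm/N.
So P = 0.6561 / 1.376×10⁻⁵ = 47.69 kN, tensile.
σ_{aluminium} = P / A = 47690 / 2325 = 20.51 MPa.

σ ≈ 20.5 MPa (tensile)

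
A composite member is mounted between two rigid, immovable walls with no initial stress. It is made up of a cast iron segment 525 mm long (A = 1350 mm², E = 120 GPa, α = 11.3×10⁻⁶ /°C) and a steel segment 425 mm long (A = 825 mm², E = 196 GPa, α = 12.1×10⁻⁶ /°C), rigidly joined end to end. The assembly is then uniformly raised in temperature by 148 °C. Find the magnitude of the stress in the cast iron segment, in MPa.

If the supports were absent, the total length change would be Σ αᵢΔT Lᵢ = 11.3×10⁻⁶×148×525 + 12.1×10⁻⁶×148×425 = 1.639 mm.
The walls prevent any net length change, so an axial force P (same in every segment) develops. Compatibility: P · Σ Lᵢ/(AᵢEᵢ) = δ_free.
The series flexibility is Σ Lᵢ/(AᵢEᵢ) = 525/(1350×120×10³) + 425/(825×196×10³) = 5.869×10⁻⁶ mm/N.
So P = 1.639 / 5.869×10⁻⁶ = 279.3 kN, compressive.
σ_{cast iron} = P / A = 279300 / 1350 = 206.9 MPa.

σ ≈ 207 MPa (compressive)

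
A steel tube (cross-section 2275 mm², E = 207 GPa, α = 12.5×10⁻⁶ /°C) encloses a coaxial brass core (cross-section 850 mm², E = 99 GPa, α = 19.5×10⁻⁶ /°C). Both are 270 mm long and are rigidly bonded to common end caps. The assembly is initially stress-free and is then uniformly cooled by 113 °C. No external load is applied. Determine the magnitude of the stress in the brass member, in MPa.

Equilibrium of a rigid end plate with no external load gives equal and opposite internal forces ±P in the two members. Since α_{brass} > α_{steel}, cooling drives the brass into tension and the steel into compression.
Compatibility of the two members (thermal + elastic change equal): (α₁ − α₂)ΔT = P·[1/(A₁E₁) + 1/(A₂E₂)].
|α₁ − α₂|·ΔT = 7×10⁻⁶ × 113 = 0.000791.
1/(A₁E₁) + 1/(A₂E₂) = 1/(2275×207×10³) + 1/(850×99×10³) = 1.401×10⁻⁸ N⁻¹.
P = 0.000791 / 1.401×10⁻⁸ = 56470 N = 56.47 kN.
σ_{brass} = P/A₂ = 56470/850 = 66.44 MPa, tensile.

σ ≈ 66.4 MPa (tensile)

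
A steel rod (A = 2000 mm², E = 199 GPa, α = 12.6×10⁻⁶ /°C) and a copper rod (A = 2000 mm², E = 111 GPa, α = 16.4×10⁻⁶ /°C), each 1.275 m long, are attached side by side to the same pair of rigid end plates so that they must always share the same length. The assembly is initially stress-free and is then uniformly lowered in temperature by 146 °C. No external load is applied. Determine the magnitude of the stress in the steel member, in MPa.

σ ≈ 39.5 MPa (compressive)

Both members must finish at the same length. With the larger α, the copper tends to over-contract; the plates restrain it, putting the copper in tension and the steel in compression. With no external load the two internal forces are equal and opposite, magnitude P.
Equating the net (thermal + elastic) strains gives |α₁ − α₂|·ΔT = P·[1/(A₁E₁) + 1/(A₂E₂)].
|α₁ − α₂|·ΔT = 3.8×10⁻⁶ × 146 = 0.0005548.
1/(A₁E₁) + 1/(A₂E₂) = 1/(2000×199×10³) + 1/(2000×111×10³) = 7.017×10⁻⁹ N⁻¹.
P = 0.0005548 / 7.017×10⁻⁹ = 79060 N = 79.06 kN.
σ_{steel} = P/A₁ = 79060/2000 = 39.53 MPa, compressive.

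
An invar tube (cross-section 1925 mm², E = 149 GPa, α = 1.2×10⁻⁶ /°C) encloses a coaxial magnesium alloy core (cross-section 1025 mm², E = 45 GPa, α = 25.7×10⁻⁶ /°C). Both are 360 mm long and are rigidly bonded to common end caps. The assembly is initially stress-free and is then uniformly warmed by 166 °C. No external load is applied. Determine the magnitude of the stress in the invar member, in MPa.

σ ≈ 83.9 MPa (tensile)

The magnesium alloy has the larger α, so on heating it would change length more than the invar if both were free. The rigid plates force a common final length, so the magnesium alloy is put into compression and the invar into tension, with equal and opposite forces P (no external load).
Compatibility of the two members (thermal + elastic change equal): (α₁ − α₂)ΔT = P·[1/(A₁E₁) + 1/(A₂E₂)].
|α₁ − α₂|·ΔT = 24.5×10⁻⁶ × 166 = 0.004067.
1/(A₁E₁) + 1/(A₂E₂) = 1/(1925×149×10³) + 1/(1025×45×10³) = 2.517×10⁻⁸ N⁻¹.
So P = 0.004067 / 2.517×10⁻⁸ = 161.6 kN.
σ_{invar} = P/A₁ = 161600/1925 = 83.95 MPa, tensile.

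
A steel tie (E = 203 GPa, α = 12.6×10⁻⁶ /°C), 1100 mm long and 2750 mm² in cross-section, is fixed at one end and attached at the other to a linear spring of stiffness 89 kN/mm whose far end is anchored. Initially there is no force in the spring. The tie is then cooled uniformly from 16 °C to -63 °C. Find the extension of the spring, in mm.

δ ≈ 0.932 mm

The unrestrained thermal change is αΔT L = 12.6×10⁻⁶ × 79 × 1100 = 1.095 mm.
Let P be the tensile force in the spring. The tie extends elastically by PL/(AE) and the spring stretches by P/k; together these equal δ_free.
So P = δ_free / [L/(AE) + 1/k] = 1.095 / [ 1100/(2750×203×10³) + 1/(89×10³) ].
P = 1.095 / 1.321×10⁻⁵ = 82910 N.
Spring extension = P/k = 82910/(89×10³) = 0.9316 mm.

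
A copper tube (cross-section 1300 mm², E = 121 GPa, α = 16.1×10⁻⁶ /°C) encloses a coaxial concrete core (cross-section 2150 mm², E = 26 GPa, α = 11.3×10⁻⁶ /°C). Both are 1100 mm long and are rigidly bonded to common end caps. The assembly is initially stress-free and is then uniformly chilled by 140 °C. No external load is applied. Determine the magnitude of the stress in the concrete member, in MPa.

σ ≈ 12.9 MPa (compressive)

Both members must finish at the same length. With the larger α, the copper tends to over-contract; the plates restrain it, putting the copper in tension and the concrete in compression. With no external load the two internal forces are equal and opposite, magnitude P.
Setting the final lengths equal and cancelling L: (α₁ − α₂)ΔT = P/(A₁E₁) + P/(A₂E₂).
|α₁ − α₂|·ΔT = 4.8×10⁻⁶ × 140 = 0.000672.
1/(A₁E₁) + 1/(A₂E₂) = 1/(1300×121×10³) + 1/(2150×26×10³) = 2.425×10⁻⁸ N⁻¹.
P = 0.000672 / 2.425×10⁻⁸ = 27720 N = 27.72 kN.
σ_{concrete} = P/A₂ = 27720/2150 = 12.89 MPa, compressive.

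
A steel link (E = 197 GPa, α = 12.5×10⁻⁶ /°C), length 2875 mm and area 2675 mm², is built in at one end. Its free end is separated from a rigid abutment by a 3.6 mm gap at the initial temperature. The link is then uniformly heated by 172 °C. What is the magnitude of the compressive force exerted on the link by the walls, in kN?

Free thermal elongation = αΔT L = 12.5×10⁻⁶ × 172 × 2875 = 6.181 mm.
The gap closes (δ_free > 3.6 mm) and the wall then resists a further 6.181 − 3.6 = 2.581 mm of expansion.
That suppressed elongation corresponds to σ = E·Δ/L = 197×10³ × 2.581/2875 = 176.9 MPa.
Force on the wall = σA = 176.9 × 2675 mm² = 473.1 kN.

P ≈ 473 kN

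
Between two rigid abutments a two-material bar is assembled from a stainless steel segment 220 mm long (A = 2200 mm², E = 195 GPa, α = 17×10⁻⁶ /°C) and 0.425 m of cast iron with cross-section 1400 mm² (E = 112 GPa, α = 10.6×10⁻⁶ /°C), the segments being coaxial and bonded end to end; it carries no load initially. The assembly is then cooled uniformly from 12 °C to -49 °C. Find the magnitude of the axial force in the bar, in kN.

P ≈ 156 kN (tensile)

With the walls removed the bar would change length by δ_free = Σ αᵢΔT Lᵢ = 17×10⁻⁶×61×220 + 10.6×10⁻⁶×61×425 = 0.5029 mm.
The rigid supports impose zero overall length change; the single axial force P common to all segments must satisfy P Σ Lᵢ/(AᵢEᵢ) = δ_free.
The series flexibility is Σ Lᵢ/(AᵢEᵢ) = 220/(2200×195×10³) + 425/(1400×112×10³) = 3.223×10⁻⁶ mm/N.
So P = 0.5029 / 3.223×10⁻⁶ = 156 kN, tensile.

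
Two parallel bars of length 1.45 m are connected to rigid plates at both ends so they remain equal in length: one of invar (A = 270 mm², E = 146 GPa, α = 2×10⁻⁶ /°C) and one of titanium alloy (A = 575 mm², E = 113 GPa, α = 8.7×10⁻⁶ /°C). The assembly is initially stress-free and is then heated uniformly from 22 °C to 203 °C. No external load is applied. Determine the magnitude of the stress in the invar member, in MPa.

σ ≈ 110 MPa (tensile)

The titanium alloy has the larger α, so on heating it would change length more than the invar if both were free. The rigid plates force a common final length, so the titanium alloy is put into compression and the invar into tension, with equal and opposite forces P (no external load).
Setting the final lengths equal and cancelling L: (α₁ − α₂)ΔT = P/(A₁E₁) + P/(A₂E₂).
|α₁ − α₂|·ΔT = 6.7×10⁻⁶ × 181 = 0.001213.
1/(A₁E₁) + 1/(A₂E₂) = 1/(270×146×10³) + 1/(575×113×10³) = 4.076×10⁻⁸ N⁻¹.
P = 0.001213 / 4.076×10⁻⁸ = 29750 N = 29.75 kN.
σ_{invar} = P/A₁ = 29750/270 = 110.2 MPa, tensile.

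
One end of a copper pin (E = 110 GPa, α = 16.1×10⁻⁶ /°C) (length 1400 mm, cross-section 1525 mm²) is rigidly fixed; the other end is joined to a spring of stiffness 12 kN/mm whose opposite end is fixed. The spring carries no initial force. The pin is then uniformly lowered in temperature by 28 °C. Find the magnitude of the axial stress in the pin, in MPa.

σ ≈ 4.51 MPa (tensile)

Free thermal contraction: δ_free = αΔT L = 16.1×10⁻⁶ × 28 × 1400 = 0.6311 mm.
Let P be the tensile force in the spring. The pin extends elastically by PL/(AE) and the spring stretches by P/k; together these equal δ_free.
P [ L/(AE) + 1/k ] = δ_free → P [ 1400/(1525×110×10³) + 1/(12×10³) ] = 0.6311.
P = 0.6311 / 9.168×10⁻⁵ = 6884 N.
σ = P/A = 6884/1525 = 4.514 MPa.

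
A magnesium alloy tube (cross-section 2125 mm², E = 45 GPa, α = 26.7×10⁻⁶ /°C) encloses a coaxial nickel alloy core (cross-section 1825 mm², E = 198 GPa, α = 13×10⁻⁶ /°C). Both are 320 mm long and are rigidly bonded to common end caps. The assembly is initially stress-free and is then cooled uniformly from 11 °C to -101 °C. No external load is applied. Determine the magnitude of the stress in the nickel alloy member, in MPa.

Both members must finish at the same length. With the larger α, the magnesium alloy tends to over-contract; the plates restrain it, putting the magnesium alloy in tension and the nickel alloy in compression. With no external load the two internal forces are equal and opposite, magnitude P.
Compatibility of the two members (thermal + elastic change equal): (α₁ − α₂)ΔT = P·[1/(A₁E₁) + 1/(A₂E₂)].
|α₁ − α₂|·ΔT = 13.7×10⁻⁶ × 112 = 0.001534.
1/(A₁E₁) + 1/(A₂E₂) = 1/(2125×45×10³) + 1/(1825×198×10³) = 1.322×10⁻⁸ N⁻¹.
So P = 0.001534 / 1.322×10⁻⁸ = 116 kN.
σ_{nickel alloy} = P/A₂ = 116000/1825 = 63.57 MPa, compressive.

σ ≈ 63.6 MPa (compressive)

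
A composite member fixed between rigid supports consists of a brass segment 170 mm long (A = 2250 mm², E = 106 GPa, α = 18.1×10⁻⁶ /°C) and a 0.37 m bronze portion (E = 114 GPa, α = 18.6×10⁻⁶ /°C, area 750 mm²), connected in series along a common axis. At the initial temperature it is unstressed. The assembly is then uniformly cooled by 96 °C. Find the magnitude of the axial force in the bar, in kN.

If the supports were absent, the total length change would be Σ αᵢΔT Lᵢ = 18.1×10⁻⁶×96×170 + 18.6×10⁻⁶×96×370 = 0.9561 mm.
Since the ends are fixed, an axial force P builds up, equal in every segment, with P · Σ Lᵢ/(AᵢEᵢ) = δ_free.
Σ Lᵢ/(AᵢEᵢ) = 170/(2250×106×10³) + 370/(750×114×10³) = 5.04×10⁻⁶ mm/N.
P = 0.9561 / 5.04×10⁻⁶ = 189700 N = 189.7 kN, tensile.

P ≈ 190 kN (tensile)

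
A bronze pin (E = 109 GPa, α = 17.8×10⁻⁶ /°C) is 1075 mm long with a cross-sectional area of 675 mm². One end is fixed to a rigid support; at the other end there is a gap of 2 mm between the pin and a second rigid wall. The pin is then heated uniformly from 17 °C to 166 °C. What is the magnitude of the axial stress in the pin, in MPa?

σ ≈ 86.3 MPa (compressive)

Unrestrained expansion: δ_free = αΔT L = 17.8×10⁻⁶ × 149 × 1075 = 2.851 mm.
The gap closes (δ_free > 2 mm) and the wall then resists a further 2.851 − 2 = 0.8511 mm of expansion.
So σ = E(δ_free − g)/L = 109×10³ × 0.8511/1075 = 86.3 MPa.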